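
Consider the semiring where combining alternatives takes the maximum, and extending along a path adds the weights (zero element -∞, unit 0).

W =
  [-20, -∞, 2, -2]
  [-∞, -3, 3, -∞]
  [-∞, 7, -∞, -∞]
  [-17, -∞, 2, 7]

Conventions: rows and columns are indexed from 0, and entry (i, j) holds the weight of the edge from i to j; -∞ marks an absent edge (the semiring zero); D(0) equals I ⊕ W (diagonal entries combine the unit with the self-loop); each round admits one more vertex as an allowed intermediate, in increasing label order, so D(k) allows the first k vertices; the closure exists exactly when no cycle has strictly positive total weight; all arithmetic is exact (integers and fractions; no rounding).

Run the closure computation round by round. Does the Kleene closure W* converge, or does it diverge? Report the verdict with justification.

Detection: at round 0, diagonal entry (3, 3) turns strictly positive.
Key observation: the cycle 3->3 has total weight 7, which is strictly positive.
Answer: DIVERGES — positive cycle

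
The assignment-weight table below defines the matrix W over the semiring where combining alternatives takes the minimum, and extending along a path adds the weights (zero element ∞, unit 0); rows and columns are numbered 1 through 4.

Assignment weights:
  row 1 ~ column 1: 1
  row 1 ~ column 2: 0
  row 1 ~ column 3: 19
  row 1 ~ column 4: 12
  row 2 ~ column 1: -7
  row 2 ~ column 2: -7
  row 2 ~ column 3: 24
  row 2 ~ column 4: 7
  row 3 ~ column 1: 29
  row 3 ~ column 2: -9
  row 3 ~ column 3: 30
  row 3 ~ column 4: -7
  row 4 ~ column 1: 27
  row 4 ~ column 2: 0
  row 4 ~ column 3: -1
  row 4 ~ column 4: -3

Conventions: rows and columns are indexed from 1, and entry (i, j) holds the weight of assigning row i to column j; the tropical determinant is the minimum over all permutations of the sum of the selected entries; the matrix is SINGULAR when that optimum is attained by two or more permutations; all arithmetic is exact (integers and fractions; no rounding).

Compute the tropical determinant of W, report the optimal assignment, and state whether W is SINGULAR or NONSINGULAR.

σ = (1, 2, 3, 4): 1 + (-7) + 30 + (-3) = 21
σ = (1, 2, 4, 3): 1 + (-7) + (-7) + (-1) = -14
σ = (1, 3, 2, 4): 1 + 24 + (-9) + (-3) = 13
σ = (1, 3, 4, 2): 1 + 24 + (-7) + 0 = 18
σ = (1, 4, 2, 3): 1 + 7 + (-9) + (-1) = -2
σ = (1, 4, 3, 2): 1 + 7 + 30 + 0 = 38
σ = (2, 1, 3, 4): 0 + (-7) + 30 + (-3) = 20
σ = (2, 1, 4, 3): 0 + (-7) + (-7) + (-1) = -15
σ = (2, 3, 1, 4): 0 + 24 + 29 + (-3) = 50
σ = (2, 3, 4, 1): 0 + 24 + (-7) + 27 = 44
σ = (2, 4, 1, 3): 0 + 7 + 29 + (-1) = 35
σ = (2, 4, 3, 1): 0 + 7 + 30 + 27 = 64
σ = (3, 1, 2, 4): 19 + (-7) + (-9) + (-3) = 0
σ = (3, 1, 4, 2): 19 + (-7) + (-7) + 0 = 5
σ = (3, 2, 1, 4): 19 + (-7) + 29 + (-3) = 38
σ = (3, 2, 4, 1): 19 + (-7) + (-7) + 27 = 32
σ = (3, 4, 1, 2): 19 + 7 + 29 + 0 = 55
σ = (3, 4, 2, 1): 19 + 7 + (-9) + 27 = 44
σ = (4, 1, 2, 3): 12 + (-7) + (-9) + (-1) = -5
σ = (4, 1, 3, 2): 12 + (-7) + 30 + 0 = 35
σ = (4, 2, 1, 3): 12 + (-7) + 29 + (-1) = 33
σ = (4, 2, 3, 1): 12 + (-7) + 30 + 27 = 62
σ = (4, 3, 1, 2): 12 + 24 + 29 + 0 = 65
σ = (4, 3, 2, 1): 12 + 24 + (-9) + 27 = 54
Optimal value attained by: σ = (2, 1, 4, 3).
Answer: det⊕(W) = -15; verdict: NONSINGULAR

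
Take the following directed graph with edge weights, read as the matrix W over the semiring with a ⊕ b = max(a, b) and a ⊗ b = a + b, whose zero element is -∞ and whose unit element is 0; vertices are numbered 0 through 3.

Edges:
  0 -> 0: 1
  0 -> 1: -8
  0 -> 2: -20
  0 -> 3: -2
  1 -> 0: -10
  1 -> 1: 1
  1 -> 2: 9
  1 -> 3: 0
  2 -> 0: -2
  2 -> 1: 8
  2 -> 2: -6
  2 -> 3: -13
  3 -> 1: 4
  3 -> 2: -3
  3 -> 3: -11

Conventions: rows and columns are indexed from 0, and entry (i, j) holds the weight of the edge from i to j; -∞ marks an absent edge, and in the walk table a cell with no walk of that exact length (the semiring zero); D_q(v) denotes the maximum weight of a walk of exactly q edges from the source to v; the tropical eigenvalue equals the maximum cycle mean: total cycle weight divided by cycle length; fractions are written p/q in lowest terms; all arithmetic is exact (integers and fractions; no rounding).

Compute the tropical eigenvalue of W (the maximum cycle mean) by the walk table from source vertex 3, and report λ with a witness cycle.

q=0: [-∞, -∞, -∞, 0]
q=1: [-∞, 4, -3, -11]
q=2: [-5, 5, 13, 4]
q=3: [11, 21, 14, 5]
q=4: [12, 22, 30, 21]
Optimal cycle mean attained by: cycle 1->2->1, total 9 + 8, length 2.
Answer: λ = 17/2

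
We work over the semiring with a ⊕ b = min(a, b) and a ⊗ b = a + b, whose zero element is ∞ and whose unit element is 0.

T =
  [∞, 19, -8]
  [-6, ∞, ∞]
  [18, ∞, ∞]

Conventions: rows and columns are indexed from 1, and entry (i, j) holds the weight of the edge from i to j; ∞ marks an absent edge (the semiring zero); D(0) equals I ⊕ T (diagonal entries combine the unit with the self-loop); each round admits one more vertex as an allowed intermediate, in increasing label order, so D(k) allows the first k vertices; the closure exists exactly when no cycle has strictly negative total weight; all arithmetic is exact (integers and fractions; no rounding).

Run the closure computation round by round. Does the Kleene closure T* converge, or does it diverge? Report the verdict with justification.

D(0):
  [0, 19, -8]
  [-6, 0, ∞]
  [18, ∞, 0]
D(1):
  [0, 19, -8]
  [-6, 0, -14]
  [18, 37, 0]
D(2):
  [0, 19, -8]
  [-6, 0, -14]
  [18, 37, 0]
D(3):
  [0, 19, -8]
  [-6, 0, -14]
  [18, 37, 0]
Key observation: every diagonal entry stays at the unit through all rounds, so no improving cycle exists.
Answer: CONVERGES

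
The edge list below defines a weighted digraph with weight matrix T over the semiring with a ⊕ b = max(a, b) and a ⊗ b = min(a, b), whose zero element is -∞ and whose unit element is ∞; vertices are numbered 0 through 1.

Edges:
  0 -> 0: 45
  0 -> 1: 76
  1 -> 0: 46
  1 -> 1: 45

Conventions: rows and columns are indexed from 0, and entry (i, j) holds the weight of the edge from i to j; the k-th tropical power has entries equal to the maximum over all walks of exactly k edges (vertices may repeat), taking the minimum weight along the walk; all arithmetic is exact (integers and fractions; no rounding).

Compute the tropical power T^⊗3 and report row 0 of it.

T^⊗2:
  [46, 45]
  [45, 46]
T^⊗3:
  [45, 46]
  [46, 45]
Answer: row 0 of T^⊗3 = [45, 46]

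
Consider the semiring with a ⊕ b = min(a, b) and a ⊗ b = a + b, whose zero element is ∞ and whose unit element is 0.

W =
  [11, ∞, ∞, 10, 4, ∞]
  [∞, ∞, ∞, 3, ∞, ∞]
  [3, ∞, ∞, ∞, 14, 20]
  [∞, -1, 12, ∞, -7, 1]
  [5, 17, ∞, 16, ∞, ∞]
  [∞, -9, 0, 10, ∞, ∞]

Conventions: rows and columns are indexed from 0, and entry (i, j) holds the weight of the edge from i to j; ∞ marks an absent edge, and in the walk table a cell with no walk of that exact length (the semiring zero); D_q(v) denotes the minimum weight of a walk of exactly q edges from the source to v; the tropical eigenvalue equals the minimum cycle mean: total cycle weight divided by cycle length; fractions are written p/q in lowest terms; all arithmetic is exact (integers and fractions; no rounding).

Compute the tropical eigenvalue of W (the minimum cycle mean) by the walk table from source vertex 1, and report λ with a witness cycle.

q=0: [∞, 0, ∞, ∞, ∞, ∞]
q=1: [∞, ∞, ∞, 3, ∞, ∞]
q=2: [∞, 2, 15, ∞, -4, 4]
q=3: [1, -5, 4, 5, 29, 35]
q=4: [7, 4, 17, -2, -2, 6]
q=5: [3, -3, 6, 7, -9, -1]
q=6: [-4, -10, -1, 0, 0, 8]
Optimal cycle mean attained by: cycle 1->3->5->1, total 3 + 1 + (-9), length 3.
Answer: λ = -5/3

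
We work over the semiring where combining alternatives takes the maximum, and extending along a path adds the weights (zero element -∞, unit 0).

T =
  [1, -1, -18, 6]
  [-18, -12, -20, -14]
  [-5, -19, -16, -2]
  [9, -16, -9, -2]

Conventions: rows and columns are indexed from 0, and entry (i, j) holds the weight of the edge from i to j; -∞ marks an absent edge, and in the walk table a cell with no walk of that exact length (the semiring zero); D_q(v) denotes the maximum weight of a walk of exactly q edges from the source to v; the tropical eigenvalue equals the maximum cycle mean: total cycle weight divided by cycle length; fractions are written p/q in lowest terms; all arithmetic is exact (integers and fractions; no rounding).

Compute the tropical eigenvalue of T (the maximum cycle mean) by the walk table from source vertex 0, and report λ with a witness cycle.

q=0: [0, -∞, -∞, -∞]
q=1: [1, -1, -18, 6]
q=2: [15, 0, -3, 7]
q=3: [16, 14, -2, 21]
q=4: [30, 15, 12, 22]
Optimal cycle mean attained by: cycle 0->3->0, total 6 + 9, length 2.
Answer: λ = 15/2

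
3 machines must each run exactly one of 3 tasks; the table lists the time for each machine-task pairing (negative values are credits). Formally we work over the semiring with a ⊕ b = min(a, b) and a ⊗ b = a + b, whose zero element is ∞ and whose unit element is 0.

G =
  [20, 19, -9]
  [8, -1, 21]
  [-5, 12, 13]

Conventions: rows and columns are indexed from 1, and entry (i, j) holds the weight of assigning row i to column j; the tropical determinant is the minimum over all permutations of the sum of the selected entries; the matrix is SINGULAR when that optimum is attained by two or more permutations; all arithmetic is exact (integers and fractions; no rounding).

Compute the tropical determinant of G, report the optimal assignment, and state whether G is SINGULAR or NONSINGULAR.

σ = (1, 2, 3): 20 + (-1) + 13 = 32
σ = (1, 3, 2): 20 + 21 + 12 = 53
σ = (2, 1, 3): 19 + 8 + 13 = 40
σ = (2, 3, 1): 19 + 21 + (-5) = 35
σ = (3, 1, 2): (-9) + 8 + 12 = 11
σ = (3, 2, 1): (-9) + (-1) + (-5) = -15
Optimal value attained by: σ = (3, 2, 1).
Answer: det⊕(G) = -15; verdict: NONSINGULAR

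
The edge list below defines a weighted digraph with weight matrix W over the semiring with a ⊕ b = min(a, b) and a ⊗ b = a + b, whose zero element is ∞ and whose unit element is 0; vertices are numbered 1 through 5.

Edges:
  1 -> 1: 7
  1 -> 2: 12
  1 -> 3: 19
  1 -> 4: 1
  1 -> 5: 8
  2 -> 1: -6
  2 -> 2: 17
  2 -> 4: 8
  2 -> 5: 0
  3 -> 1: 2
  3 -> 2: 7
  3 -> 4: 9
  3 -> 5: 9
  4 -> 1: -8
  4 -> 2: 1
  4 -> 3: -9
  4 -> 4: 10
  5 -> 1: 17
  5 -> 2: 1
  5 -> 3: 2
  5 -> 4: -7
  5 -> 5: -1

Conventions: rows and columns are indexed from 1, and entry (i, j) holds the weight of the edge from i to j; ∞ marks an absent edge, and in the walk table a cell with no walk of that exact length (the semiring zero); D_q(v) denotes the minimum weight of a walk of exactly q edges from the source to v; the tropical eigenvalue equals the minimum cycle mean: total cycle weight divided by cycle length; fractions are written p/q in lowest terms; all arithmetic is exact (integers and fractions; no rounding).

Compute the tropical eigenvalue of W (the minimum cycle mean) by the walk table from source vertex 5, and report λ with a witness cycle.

q=0: [∞, ∞, ∞, ∞, 0]
q=1: [17, 1, 2, -7, -1]
q=2: [-15, -6, -16, -8, -2]
q=3: [-16, -9, -17, -14, -7]
q=4: [-22, -13, -23, -15, -9]
q=5: [-23, -16, -24, -21, -14]
Optimal cycle mean attained by: cycle 1->4->1, total 1 + (-8), length 2.
Answer: λ = -7/2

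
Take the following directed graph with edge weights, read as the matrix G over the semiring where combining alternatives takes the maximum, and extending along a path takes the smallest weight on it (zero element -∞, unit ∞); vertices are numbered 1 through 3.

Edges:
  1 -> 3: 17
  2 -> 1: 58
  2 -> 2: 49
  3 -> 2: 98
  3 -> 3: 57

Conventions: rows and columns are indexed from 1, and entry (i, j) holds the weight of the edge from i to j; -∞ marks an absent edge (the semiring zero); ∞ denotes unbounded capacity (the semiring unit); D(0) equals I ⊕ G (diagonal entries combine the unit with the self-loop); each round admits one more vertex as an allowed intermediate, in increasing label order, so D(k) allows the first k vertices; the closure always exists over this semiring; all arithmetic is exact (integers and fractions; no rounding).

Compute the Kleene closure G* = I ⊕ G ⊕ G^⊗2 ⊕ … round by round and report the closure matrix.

D(0):
  [∞, -∞, 17]
  [58, ∞, -∞]
  [-∞, 98, ∞]
D(1):
  [∞, -∞, 17]
  [58, ∞, 17]
  [-∞, 98, ∞]
D(2):
  [∞, -∞, 17]
  [58, ∞, 17]
  [58, 98, ∞]
D(3):
  [∞, 17, 17]
  [58, ∞, 17]
  [58, 98, ∞]
Answer: G* = [[∞, 17, 17], [58, ∞, 17], [58, 98, ∞]]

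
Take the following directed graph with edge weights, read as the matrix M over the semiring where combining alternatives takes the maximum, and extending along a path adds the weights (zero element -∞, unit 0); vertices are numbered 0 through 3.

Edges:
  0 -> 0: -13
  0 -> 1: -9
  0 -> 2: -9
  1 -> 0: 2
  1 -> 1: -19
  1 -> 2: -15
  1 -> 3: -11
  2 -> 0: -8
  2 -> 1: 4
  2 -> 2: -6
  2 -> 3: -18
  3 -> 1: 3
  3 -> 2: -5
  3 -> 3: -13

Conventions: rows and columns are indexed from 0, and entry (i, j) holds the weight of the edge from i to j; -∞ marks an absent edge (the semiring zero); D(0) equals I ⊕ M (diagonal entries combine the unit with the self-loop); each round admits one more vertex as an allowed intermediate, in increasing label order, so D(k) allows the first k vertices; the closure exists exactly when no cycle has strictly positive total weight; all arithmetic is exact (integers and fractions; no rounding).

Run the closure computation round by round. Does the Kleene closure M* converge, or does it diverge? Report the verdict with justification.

D(0):
  [0, -9, -9, -∞]
  [2, 0, -15, -11]
  [-8, 4, 0, -18]
  [-∞, 3, -5, 0]
D(1):
  [0, -9, -9, -∞]
  [2, 0, -7, -11]
  [-8, 4, 0, -18]
  [-∞, 3, -5, 0]
D(2):
  [0, -9, -9, -20]
  [2, 0, -7, -11]
  [6, 4, 0, -7]
  [5, 3, -4, 0]
D(3):
  [0, -5, -9, -16]
  [2, 0, -7, -11]
  [6, 4, 0, -7]
  [5, 3, -4, 0]
D(4):
  [0, -5, -9, -16]
  [2, 0, -7, -11]
  [6, 4, 0, -7]
  [5, 3, -4, 0]
Key observation: every diagonal entry stays at the unit through all rounds, so no improving cycle exists.
Answer: CONVERGES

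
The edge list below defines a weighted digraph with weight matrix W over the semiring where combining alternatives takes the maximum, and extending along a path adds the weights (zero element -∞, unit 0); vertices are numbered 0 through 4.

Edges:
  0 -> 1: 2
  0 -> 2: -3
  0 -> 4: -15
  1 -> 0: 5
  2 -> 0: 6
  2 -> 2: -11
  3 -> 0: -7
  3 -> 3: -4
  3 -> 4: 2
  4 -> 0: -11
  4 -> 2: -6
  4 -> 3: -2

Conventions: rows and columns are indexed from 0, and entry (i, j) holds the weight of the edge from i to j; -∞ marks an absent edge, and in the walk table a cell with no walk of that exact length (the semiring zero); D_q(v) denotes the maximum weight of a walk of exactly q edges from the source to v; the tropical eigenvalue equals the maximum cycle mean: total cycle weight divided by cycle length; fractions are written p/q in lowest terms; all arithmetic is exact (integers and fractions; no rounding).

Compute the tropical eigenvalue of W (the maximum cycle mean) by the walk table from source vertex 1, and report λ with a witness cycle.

q=0: [-∞, 0, -∞, -∞, -∞]
q=1: [5, -∞, -∞, -∞, -∞]
q=2: [-∞, 7, 2, -∞, -10]
q=3: [12, -∞, -9, -12, -∞]
q=4: [-3, 14, 9, -16, -3]
q=5: [19, -1, -2, -5, -14]
Optimal cycle mean attained by: cycle 0->1->0, total 2 + 5, length 2.
Answer: λ = 7/2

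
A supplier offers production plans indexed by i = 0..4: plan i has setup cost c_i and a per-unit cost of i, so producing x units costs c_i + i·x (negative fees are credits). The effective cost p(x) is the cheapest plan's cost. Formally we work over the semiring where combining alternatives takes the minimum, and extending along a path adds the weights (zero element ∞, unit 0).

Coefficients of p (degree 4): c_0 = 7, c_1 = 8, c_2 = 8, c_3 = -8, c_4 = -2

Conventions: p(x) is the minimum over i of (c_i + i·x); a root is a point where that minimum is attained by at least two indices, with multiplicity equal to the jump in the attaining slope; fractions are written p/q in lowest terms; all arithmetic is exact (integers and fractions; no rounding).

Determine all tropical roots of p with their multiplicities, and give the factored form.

hull edge (i=0, c=7) to (i=3, c=-8): slope -5, span 3
hull edge (i=3, c=-8) to (i=4, c=-2): slope 6, span 1
Factored form: p(x) = -2 ⊗ (x ⊕ (-6)) ⊗ (x ⊕ 5) ⊗ (x ⊕ 5) ⊗ (x ⊕ 5)
Answer: roots = -6 (mult 1), 5 (mult 3)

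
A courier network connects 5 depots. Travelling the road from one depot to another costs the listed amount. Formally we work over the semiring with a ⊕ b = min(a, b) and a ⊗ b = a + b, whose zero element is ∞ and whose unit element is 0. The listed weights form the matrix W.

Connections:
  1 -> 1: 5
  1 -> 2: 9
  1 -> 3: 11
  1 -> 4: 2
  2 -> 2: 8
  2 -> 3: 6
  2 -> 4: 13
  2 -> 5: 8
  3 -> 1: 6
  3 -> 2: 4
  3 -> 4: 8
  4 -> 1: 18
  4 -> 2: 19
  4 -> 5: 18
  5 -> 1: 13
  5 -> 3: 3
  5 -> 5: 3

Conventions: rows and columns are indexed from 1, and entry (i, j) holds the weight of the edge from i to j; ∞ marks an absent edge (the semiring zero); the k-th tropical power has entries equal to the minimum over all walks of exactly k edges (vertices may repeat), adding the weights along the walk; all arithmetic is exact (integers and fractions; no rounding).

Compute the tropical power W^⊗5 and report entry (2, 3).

W^⊗2:
  [10, 14, 15, 7, 17]
  [12, 10, 11, 14, 11]
  [11, 12, 10, 8, 12]
  [23, 27, 21, 20, 21]
  [9, 7, 6, 11, 6]
W^⊗3:
  [15, 19, 20, 12, 20]
  [17, 15, 14, 14, 14]
  [16, 14, 15, 13, 15]
  [27, 25, 24, 25, 24]
  [12, 10, 9, 11, 9]
W^⊗4:
  [20, 24, 23, 17, 23]
  [20, 18, 17, 19, 17]
  [21, 19, 18, 18, 18]
  [30, 28, 27, 29, 27]
  [15, 13, 12, 14, 12]
W^⊗5:
  [25, 27, 26, 22, 26]
  [23, 21, 20, 22, 20]
  [24, 22, 21, 23, 21]
  [33, 31, 30, 32, 30]
  [18, 16, 15, 17, 15]
Key observation: the optimum is the walk 2->5->5->5->5->3, with weight 8 + 3 + 3 + 3 + 3 = 20.
Optimal value attained by: walk 2->5->5->5->5->3.
Answer: (W^⊗5)[2][3] = 20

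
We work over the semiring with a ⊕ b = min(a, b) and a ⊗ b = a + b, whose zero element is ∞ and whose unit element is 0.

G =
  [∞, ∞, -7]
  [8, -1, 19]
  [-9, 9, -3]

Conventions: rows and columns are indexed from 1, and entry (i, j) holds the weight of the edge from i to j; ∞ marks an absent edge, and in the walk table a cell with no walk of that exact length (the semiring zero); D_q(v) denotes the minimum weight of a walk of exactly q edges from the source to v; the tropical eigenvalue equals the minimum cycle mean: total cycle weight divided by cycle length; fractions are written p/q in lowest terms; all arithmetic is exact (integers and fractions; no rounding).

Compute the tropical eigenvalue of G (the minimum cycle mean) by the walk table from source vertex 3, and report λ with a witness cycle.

q=0: [∞, ∞, 0]
q=1: [-9, 9, -3]
q=2: [-12, 6, -16]
q=3: [-25, -7, -19]
Optimal cycle mean attained by: cycle 1->3->1, total (-7) + (-9), length 2.
Answer: λ = -8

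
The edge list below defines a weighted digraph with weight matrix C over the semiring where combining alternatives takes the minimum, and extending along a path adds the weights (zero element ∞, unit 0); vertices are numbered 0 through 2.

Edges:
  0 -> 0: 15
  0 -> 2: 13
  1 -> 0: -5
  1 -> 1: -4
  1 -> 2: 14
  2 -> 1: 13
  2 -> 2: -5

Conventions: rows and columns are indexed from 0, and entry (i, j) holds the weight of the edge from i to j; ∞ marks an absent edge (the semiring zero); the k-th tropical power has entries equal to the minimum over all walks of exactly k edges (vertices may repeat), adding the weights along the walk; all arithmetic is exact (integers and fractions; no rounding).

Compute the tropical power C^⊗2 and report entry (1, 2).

C^⊗2:
  [30, 26, 8]
  [-9, -8, 8]
  [8, 8, -10]
Key observation: the optimum is the walk 1->0->2, with weight (-5) + 13 = 8.
Optimal value attained by: walk 1->0->2.
Answer: (C^⊗2)[1][2] = 8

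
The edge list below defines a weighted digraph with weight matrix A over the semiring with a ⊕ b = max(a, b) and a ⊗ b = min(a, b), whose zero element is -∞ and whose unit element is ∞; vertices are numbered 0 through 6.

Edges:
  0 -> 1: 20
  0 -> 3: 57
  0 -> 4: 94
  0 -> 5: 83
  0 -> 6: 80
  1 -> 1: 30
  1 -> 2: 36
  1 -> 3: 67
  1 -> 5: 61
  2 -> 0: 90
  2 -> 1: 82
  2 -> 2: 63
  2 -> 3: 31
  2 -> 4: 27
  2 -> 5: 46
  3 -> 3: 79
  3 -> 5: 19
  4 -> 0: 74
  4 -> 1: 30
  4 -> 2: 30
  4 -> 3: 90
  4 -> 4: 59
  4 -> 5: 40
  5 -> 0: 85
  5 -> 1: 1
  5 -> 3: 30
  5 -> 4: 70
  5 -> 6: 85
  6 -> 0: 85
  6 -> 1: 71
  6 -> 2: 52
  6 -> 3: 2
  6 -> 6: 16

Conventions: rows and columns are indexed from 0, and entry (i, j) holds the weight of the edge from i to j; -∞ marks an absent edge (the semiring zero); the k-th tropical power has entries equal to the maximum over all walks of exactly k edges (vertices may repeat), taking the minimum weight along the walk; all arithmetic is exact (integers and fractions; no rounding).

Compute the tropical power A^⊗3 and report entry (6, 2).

A^⊗2:
  [83, 71, 52, 90, 70, 40, 83]
  [61, 36, 36, 67, 61, 36, 61]
  [63, 63, 63, 67, 90, 83, 80]
  [19, 1, -∞, 79, 19, 19, 19]
  [59, 30, 30, 79, 74, 74, 74]
  [85, 71, 52, 70, 85, 83, 80]
  [52, 52, 52, 67, 85, 83, 80]
A^⊗3:
  [83, 71, 52, 79, 83, 83, 80]
  [61, 61, 52, 67, 61, 61, 61]
  [83, 71, 63, 90, 70, 63, 83]
  [19, 19, 19, 79, 19, 19, 19]
  [74, 71, 52, 79, 70, 59, 74]
  [83, 71, 52, 85, 85, 83, 83]
  [83, 71, 52, 85, 70, 52, 83]
Key observation: the optimum is the walk 6->0->6->2, with weight 85 min 80 min 52 = 52.
Optimal value attained by: walk 6->0->6->2.
Answer: (A^⊗3)[6][2] = 52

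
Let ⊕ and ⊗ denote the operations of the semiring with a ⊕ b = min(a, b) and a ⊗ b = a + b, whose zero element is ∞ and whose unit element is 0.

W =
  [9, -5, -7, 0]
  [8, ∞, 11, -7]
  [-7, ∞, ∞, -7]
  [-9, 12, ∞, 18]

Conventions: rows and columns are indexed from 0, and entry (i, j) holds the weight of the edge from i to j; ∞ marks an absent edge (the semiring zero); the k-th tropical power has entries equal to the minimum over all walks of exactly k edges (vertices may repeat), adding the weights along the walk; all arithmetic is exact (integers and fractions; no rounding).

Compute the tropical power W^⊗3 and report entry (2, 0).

W^⊗2:
  [-14, 4, 2, -14]
  [-16, 3, 1, 4]
  [-16, -12, -14, -7]
  [0, -14, -16, -9]
W^⊗3:
  [-23, -19, -21, -14]
  [-7, -21, -23, -16]
  [-21, -21, -23, -21]
  [-23, -5, -7, -23]
Key observation: the optimum is the walk 2->0->2->0, with weight (-7) + (-7) + (-7) = -21.
Optimal value attained by: walk 2->0->2->0.
Answer: (W^⊗3)[2][0] = -21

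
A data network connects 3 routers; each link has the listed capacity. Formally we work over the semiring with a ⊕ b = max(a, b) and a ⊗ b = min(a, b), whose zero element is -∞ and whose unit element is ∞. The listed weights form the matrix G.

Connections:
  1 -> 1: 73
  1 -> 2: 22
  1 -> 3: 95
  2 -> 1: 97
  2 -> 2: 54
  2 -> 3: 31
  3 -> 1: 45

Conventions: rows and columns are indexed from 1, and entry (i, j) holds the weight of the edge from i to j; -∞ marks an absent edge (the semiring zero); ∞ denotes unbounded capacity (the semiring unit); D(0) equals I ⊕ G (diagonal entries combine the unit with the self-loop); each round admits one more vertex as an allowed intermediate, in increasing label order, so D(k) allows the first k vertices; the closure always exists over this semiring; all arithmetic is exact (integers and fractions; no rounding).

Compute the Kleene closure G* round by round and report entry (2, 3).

D(0):
  [∞, 22, 95]
  [97, ∞, 31]
  [45, -∞, ∞]
D(1):
  [∞, 22, 95]
  [97, ∞, 95]
  [45, 22, ∞]
D(2):
  [∞, 22, 95]
  [97, ∞, 95]
  [45, 22, ∞]
D(3):
  [∞, 22, 95]
  [97, ∞, 95]
  [45, 22, ∞]
Answer: G*[2][3] = 95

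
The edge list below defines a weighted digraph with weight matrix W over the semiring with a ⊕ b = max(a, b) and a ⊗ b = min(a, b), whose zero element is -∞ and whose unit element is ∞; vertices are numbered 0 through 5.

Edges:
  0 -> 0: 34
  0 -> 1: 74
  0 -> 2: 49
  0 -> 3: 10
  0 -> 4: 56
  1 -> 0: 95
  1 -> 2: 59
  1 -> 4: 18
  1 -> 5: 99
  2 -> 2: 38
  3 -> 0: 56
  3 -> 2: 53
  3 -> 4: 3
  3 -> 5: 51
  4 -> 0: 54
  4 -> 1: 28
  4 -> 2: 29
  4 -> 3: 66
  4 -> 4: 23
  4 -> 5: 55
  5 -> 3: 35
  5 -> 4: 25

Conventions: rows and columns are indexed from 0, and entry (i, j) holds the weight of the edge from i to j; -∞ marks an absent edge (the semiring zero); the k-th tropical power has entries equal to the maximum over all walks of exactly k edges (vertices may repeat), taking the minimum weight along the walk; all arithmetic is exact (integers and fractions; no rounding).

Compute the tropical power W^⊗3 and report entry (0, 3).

W^⊗2:
  [74, 34, 59, 56, 34, 74]
  [34, 74, 49, 35, 56, 18]
  [-∞, -∞, 38, -∞, -∞, -∞]
  [34, 56, 49, 35, 56, 3]
  [56, 54, 53, 35, 54, 51]
  [35, 25, 35, 25, 23, 35]
W^⊗3:
  [56, 74, 53, 35, 56, 51]
  [74, 34, 59, 56, 34, 74]
  [-∞, -∞, 38, -∞, -∞, -∞]
  [56, 34, 56, 56, 34, 56]
  [54, 56, 54, 54, 56, 54]
  [34, 35, 35, 35, 35, 25]
Key observation: the optimum is the walk 0->1->5->3, with weight 74 min 99 min 35 = 35.
Optimal value attained by: walk 0->1->5->3.
Answer: (W^⊗3)[0][3] = 35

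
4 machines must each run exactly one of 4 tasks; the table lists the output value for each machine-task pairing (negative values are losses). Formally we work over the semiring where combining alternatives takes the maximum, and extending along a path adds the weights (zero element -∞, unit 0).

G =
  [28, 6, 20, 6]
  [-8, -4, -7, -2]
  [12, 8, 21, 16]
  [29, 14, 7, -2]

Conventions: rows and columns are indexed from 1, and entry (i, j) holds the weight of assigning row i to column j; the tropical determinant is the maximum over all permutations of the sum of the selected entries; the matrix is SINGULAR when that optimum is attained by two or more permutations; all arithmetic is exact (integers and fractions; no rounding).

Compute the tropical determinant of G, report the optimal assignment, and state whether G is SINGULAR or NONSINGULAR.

σ = (1, 2, 3, 4): 28 + (-4) + 21 + (-2) = 43
σ = (1, 2, 4, 3): 28 + (-4) + 16 + 7 = 47
σ = (1, 3, 2, 4): 28 + (-7) + 8 + (-2) = 27
σ = (1, 3, 4, 2): 28 + (-7) + 16 + 14 = 51
σ = (1, 4, 2, 3): 28 + (-2) + 8 + 7 = 41
σ = (1, 4, 3, 2): 28 + (-2) + 21 + 14 = 61
σ = (2, 1, 3, 4): 6 + (-8) + 21 + (-2) = 17
σ = (2, 1, 4, 3): 6 + (-8) + 16 + 7 = 21
σ = (2, 3, 1, 4): 6 + (-7) + 12 + (-2) = 9
σ = (2, 3, 4, 1): 6 + (-7) + 16 + 29 = 44
σ = (2, 4, 1, 3): 6 + (-2) + 12 + 7 = 23
σ = (2, 4, 3, 1): 6 + (-2) + 21 + 29 = 54
σ = (3, 1, 2, 4): 20 + (-8) + 8 + (-2) = 18
σ = (3, 1, 4, 2): 20 + (-8) + 16 + 14 = 42
σ = (3, 2, 1, 4): 20 + (-4) + 12 + (-2) = 26
σ = (3, 2, 4, 1): 20 + (-4) + 16 + 29 = 61
σ = (3, 4, 1, 2): 20 + (-2) + 12 + 14 = 44
σ = (3, 4, 2, 1): 20 + (-2) + 8 + 29 = 55
σ = (4, 1, 2, 3): 6 + (-8) + 8 + 7 = 13
σ = (4, 1, 3, 2): 6 + (-8) + 21 + 14 = 33
σ = (4, 2, 1, 3): 6 + (-4) + 12 + 7 = 21
σ = (4, 2, 3, 1): 6 + (-4) + 21 + 29 = 52
σ = (4, 3, 1, 2): 6 + (-7) + 12 + 14 = 25
σ = (4, 3, 2, 1): 6 + (-7) + 8 + 29 = 36
Optimal value attained by: σ = (1, 4, 3, 2).
Answer: det⊕(G) = 61; verdict: SINGULAR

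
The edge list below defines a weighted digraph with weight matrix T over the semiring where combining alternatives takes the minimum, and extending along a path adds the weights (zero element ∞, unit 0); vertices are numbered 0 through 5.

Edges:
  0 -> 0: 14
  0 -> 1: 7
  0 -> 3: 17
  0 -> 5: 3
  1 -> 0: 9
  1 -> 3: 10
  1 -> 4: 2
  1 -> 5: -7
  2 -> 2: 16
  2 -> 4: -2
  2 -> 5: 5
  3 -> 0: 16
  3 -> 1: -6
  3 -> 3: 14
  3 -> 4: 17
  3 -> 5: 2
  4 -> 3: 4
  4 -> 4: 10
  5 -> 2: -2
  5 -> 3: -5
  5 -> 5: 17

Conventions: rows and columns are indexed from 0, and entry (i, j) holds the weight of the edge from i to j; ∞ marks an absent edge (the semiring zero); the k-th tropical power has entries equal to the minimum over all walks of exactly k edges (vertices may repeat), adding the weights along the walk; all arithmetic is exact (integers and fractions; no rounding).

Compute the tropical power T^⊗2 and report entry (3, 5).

T^⊗2:
  [16, 11, 1, -2, 9, 0]
  [23, 4, -9, -12, 12, 10]
  [∞, ∞, 3, 0, 8, 21]
  [3, 8, 0, -3, -4, -13]
  [20, -2, ∞, 14, 20, 6]
  [11, -11, 14, 9, -4, -3]
Key observation: the optimum is the walk 3->1->5, with weight (-6) + (-7) = -13.
Optimal value attained by: walk 3->1->5.
Answer: (T^⊗2)[3][5] = -13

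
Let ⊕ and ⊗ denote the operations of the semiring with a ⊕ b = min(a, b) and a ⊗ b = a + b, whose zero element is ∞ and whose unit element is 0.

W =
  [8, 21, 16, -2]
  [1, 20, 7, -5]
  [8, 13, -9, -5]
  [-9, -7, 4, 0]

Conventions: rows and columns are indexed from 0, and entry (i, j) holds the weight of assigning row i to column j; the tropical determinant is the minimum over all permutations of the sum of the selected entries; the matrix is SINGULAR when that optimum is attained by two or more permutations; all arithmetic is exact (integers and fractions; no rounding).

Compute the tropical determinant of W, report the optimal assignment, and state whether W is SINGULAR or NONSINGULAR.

σ = (0, 1, 2, 3): 8 + 20 + (-9) + 0 = 19
σ = (0, 1, 3, 2): 8 + 20 + (-5) + 4 = 27
σ = (0, 2, 1, 3): 8 + 7 + 13 + 0 = 28
σ = (0, 2, 3, 1): 8 + 7 + (-5) + (-7) = 3
σ = (0, 3, 1, 2): 8 + (-5) + 13 + 4 = 20
σ = (0, 3, 2, 1): 8 + (-5) + (-9) + (-7) = -13
σ = (1, 0, 2, 3): 21 + 1 + (-9) + 0 = 13
σ = (1, 0, 3, 2): 21 + 1 + (-5) + 4 = 21
σ = (1, 2, 0, 3): 21 + 7 + 8 + 0 = 36
σ = (1, 2, 3, 0): 21 + 7 + (-5) + (-9) = 14
σ = (1, 3, 0, 2): 21 + (-5) + 8 + 4 = 28
σ = (1, 3, 2, 0): 21 + (-5) + (-9) + (-9) = -2
σ = (2, 0, 1, 3): 16 + 1 + 13 + 0 = 30
σ = (2, 0, 3, 1): 16 + 1 + (-5) + (-7) = 5
σ = (2, 1, 0, 3): 16 + 20 + 8 + 0 = 44
σ = (2, 1, 3, 0): 16 + 20 + (-5) + (-9) = 22
σ = (2, 3, 0, 1): 16 + (-5) + 8 + (-7) = 12
σ = (2, 3, 1, 0): 16 + (-5) + 13 + (-9) = 15
σ = (3, 0, 1, 2): (-2) + 1 + 13 + 4 = 16
σ = (3, 0, 2, 1): (-2) + 1 + (-9) + (-7) = -17
σ = (3, 1, 0, 2): (-2) + 20 + 8 + 4 = 30
σ = (3, 1, 2, 0): (-2) + 20 + (-9) + (-9) = 0
σ = (3, 2, 0, 1): (-2) + 7 + 8 + (-7) = 6
σ = (3, 2, 1, 0): (-2) + 7 + 13 + (-9) = 9
Optimal value attained by: σ = (3, 0, 2, 1).
Answer: det⊕(W) = -17; verdict: NONSINGULAR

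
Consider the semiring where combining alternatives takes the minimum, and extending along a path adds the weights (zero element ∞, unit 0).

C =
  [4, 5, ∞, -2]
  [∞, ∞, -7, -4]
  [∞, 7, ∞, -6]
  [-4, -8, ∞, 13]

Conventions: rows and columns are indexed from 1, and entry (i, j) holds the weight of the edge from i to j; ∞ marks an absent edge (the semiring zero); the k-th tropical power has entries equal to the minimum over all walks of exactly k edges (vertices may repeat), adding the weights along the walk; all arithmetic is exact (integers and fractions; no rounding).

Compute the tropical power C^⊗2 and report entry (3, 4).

C^⊗2:
  [-6, -10, -2, 1]
  [-8, -12, ∞, -13]
  [-10, -14, 0, 3]
  [0, 1, -15, -12]
Key observation: the optimum is the walk 3->2->4, with weight 7 + (-4) = 3.
Optimal value attained by: walk 3->2->4.
Answer: (C^⊗2)[3][4] = 3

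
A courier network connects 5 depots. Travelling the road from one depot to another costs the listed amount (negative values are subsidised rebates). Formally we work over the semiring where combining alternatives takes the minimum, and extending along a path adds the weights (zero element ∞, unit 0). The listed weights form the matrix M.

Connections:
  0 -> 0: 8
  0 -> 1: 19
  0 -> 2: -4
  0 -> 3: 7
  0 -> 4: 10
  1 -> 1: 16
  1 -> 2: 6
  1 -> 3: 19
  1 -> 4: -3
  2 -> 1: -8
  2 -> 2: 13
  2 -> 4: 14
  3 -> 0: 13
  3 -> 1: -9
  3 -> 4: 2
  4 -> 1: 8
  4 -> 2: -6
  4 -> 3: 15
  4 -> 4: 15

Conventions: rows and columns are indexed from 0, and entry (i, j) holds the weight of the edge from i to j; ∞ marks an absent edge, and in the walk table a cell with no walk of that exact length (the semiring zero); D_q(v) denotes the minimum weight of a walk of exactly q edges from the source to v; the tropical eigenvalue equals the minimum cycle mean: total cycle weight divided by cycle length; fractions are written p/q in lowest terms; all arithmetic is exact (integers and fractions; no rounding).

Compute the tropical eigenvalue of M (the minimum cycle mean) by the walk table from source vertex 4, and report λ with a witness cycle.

q=0: [∞, ∞, ∞, ∞, 0]
q=1: [∞, 8, -6, 15, 15]
q=2: [28, -14, 7, 27, 5]
q=3: [36, -1, -8, 5, -17]
q=4: [18, -16, -23, -2, -4]
q=5: [11, -31, -10, 3, -19]
Optimal cycle mean attained by: cycle 1->4->2->1, total (-3) + (-6) + (-8), length 3.
Answer: λ = -17/3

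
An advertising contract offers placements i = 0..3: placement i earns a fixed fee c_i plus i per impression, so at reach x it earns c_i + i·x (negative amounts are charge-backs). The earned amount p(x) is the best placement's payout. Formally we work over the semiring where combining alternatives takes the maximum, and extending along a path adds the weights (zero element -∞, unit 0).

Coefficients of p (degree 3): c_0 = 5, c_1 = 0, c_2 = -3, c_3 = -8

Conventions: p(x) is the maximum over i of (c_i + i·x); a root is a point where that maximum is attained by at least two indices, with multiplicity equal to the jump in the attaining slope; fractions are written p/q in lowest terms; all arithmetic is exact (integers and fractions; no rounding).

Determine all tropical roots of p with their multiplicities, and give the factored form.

hull edge (i=0, c=5) to (i=2, c=-3): slope -4, span 2
hull edge (i=2, c=-3) to (i=3, c=-8): slope -5, span 1
Factored form: p(x) = -8 ⊗ (x ⊕ 4) ⊗ (x ⊕ 4) ⊗ (x ⊕ 5)
Answer: roots = 4 (mult 2), 5 (mult 1)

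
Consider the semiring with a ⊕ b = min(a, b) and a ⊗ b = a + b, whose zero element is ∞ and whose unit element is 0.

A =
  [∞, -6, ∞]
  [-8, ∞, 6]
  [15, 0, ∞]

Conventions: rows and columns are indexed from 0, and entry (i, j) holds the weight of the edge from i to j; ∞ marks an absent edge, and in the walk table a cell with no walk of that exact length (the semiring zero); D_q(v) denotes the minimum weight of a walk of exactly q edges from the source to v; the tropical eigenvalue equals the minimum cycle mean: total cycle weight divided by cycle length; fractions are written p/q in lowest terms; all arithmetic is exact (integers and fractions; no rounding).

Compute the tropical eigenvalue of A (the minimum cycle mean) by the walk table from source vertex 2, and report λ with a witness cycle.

q=0: [∞, ∞, 0]
q=1: [15, 0, ∞]
q=2: [-8, 9, 6]
q=3: [1, -14, 15]
Optimal cycle mean attained by: cycle 0->1->0, total (-6) + (-8), length 2.
Answer: λ = -7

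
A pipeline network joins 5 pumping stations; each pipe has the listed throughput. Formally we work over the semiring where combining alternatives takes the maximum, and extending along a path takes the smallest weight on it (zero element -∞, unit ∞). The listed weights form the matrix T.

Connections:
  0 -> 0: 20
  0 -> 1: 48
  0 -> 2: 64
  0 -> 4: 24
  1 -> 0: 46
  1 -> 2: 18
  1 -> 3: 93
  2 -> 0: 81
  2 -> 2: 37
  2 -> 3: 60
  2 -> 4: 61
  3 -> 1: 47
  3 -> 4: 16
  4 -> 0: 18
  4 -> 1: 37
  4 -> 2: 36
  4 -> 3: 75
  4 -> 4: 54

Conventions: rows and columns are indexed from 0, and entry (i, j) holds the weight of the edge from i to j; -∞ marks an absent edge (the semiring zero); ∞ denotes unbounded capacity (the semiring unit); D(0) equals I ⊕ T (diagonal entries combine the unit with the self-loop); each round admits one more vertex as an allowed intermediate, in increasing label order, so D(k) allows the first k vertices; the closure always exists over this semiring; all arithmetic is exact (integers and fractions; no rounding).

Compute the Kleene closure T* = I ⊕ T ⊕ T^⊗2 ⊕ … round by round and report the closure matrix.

D(0):
  [∞, 48, 64, -∞, 24]
  [46, ∞, 18, 93, -∞]
  [81, -∞, ∞, 60, 61]
  [-∞, 47, -∞, ∞, 16]
  [18, 37, 36, 75, ∞]
D(1):
  [∞, 48, 64, -∞, 24]
  [46, ∞, 46, 93, 24]
  [81, 48, ∞, 60, 61]
  [-∞, 47, -∞, ∞, 16]
  [18, 37, 36, 75, ∞]
D(2):
  [∞, 48, 64, 48, 24]
  [46, ∞, 46, 93, 24]
  [81, 48, ∞, 60, 61]
  [46, 47, 46, ∞, 24]
  [37, 37, 37, 75, ∞]
D(3):
  [∞, 48, 64, 60, 61]
  [46, ∞, 46, 93, 46]
  [81, 48, ∞, 60, 61]
  [46, 47, 46, ∞, 46]
  [37, 37, 37, 75, ∞]
D(4):
  [∞, 48, 64, 60, 61]
  [46, ∞, 46, 93, 46]
  [81, 48, ∞, 60, 61]
  [46, 47, 46, ∞, 46]
  [46, 47, 46, 75, ∞]
D(5):
  [∞, 48, 64, 61, 61]
  [46, ∞, 46, 93, 46]
  [81, 48, ∞, 61, 61]
  [46, 47, 46, ∞, 46]
  [46, 47, 46, 75, ∞]
Answer: T* = [[∞, 48, 64, 61, 61], [46, ∞, 46, 93, 46], [81, 48, ∞, 61, 61], [46, 47, 46, ∞, 46], [46, 47, 46, 75, ∞]]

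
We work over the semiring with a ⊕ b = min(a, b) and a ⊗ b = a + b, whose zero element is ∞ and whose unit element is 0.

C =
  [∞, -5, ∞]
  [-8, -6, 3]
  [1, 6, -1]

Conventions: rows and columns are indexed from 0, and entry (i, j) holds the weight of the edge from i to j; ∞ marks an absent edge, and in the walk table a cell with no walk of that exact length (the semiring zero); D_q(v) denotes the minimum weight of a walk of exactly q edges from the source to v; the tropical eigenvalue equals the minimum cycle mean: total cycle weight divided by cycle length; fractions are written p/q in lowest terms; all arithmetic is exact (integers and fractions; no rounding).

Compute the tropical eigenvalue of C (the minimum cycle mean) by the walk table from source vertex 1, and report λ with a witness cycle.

q=0: [∞, 0, ∞]
q=1: [-8, -6, 3]
q=2: [-14, -13, -3]
q=3: [-21, -19, -10]
Optimal cycle mean attained by: cycle 0->1->0, total (-5) + (-8), length 2.
Answer: λ = -13/2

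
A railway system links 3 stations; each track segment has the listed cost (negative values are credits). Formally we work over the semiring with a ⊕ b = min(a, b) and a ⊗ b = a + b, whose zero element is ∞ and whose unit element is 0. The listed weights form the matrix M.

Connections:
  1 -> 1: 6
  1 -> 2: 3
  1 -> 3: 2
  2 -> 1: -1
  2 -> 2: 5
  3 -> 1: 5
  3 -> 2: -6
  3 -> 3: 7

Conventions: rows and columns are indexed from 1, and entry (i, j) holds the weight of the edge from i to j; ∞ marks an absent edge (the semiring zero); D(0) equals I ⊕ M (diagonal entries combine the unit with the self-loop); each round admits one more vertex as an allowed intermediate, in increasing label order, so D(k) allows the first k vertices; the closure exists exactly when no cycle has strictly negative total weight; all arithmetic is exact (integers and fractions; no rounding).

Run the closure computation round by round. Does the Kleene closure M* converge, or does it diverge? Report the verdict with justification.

D(0):
  [0, 3, 2]
  [-1, 0, ∞]
  [5, -6, 0]
D(1):
  [0, 3, 2]
  [-1, 0, 1]
  [5, -6, 0]
Detection: at round 2, diagonal entry (3, 3) turns strictly negative.
Key observation: the cycle 3->2->1->3 has total weight (-6) + (-1) + 2, which is strictly negative.
Answer: DIVERGES — negative cycle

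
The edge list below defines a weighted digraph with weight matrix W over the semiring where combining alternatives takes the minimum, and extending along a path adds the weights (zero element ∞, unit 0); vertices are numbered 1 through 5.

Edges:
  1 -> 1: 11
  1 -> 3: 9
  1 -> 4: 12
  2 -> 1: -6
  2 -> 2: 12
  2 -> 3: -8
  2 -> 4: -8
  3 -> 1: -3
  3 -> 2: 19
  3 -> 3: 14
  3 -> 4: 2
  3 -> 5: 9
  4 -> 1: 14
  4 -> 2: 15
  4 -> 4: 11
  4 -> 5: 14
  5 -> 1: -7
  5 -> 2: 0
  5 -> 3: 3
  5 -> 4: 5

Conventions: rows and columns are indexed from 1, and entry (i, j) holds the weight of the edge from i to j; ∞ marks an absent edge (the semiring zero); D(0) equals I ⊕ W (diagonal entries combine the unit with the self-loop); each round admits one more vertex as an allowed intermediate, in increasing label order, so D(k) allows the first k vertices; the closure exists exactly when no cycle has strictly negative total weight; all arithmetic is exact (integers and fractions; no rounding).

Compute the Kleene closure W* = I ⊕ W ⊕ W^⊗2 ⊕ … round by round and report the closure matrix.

D(0):
  [0, ∞, 9, 12, ∞]
  [-6, 0, -8, -8, ∞]
  [-3, 19, 0, 2, 9]
  [14, 15, ∞, 0, 14]
  [-7, 0, 3, 5, 0]
D(1):
  [0, ∞, 9, 12, ∞]
  [-6, 0, -8, -8, ∞]
  [-3, 19, 0, 2, 9]
  [14, 15, 23, 0, 14]
  [-7, 0, 2, 5, 0]
D(2):
  [0, ∞, 9, 12, ∞]
  [-6, 0, -8, -8, ∞]
  [-3, 19, 0, 2, 9]
  [9, 15, 7, 0, 14]
  [-7, 0, -8, -8, 0]
D(3):
  [0, 28, 9, 11, 18]
  [-11, 0, -8, -8, 1]
  [-3, 19, 0, 2, 9]
  [4, 15, 7, 0, 14]
  [-11, 0, -8, -8, 0]
D(4):
  [0, 26, 9, 11, 18]
  [-11, 0, -8, -8, 1]
  [-3, 17, 0, 2, 9]
  [4, 15, 7, 0, 14]
  [-11, 0, -8, -8, 0]
D(5):
  [0, 18, 9, 10, 18]
  [-11, 0, -8, -8, 1]
  [-3, 9, 0, 1, 9]
  [3, 14, 6, 0, 14]
  [-11, 0, -8, -8, 0]
Answer: W* = [[0, 18, 9, 10, 18], [-11, 0, -8, -8, 1], [-3, 9, 0, 1, 9], [3, 14, 6, 0, 14], [-11, 0, -8, -8, 0]]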